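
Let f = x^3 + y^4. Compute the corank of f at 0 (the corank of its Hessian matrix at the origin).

2

Hessian at 0 has rank 0.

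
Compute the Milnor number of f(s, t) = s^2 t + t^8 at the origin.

The Hessian of f at 0 is [[0, 0], [0, 0]] with rank 0, so corank 2. A Groebner basis of the Jacobian ideal J(f) in C{s,t} is {s^2/8 + t^7, s^3, s*t}; counting standard monomials gives mu = 9. Corank 2; j^3 = s^2*t has shape L^2 M (L != M), so D-series; mu = 9 gives D_9.

9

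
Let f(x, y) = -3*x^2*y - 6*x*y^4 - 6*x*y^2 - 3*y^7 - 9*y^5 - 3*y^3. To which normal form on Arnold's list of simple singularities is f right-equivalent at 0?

The Hessian of f at 0 is [[0, 0], [0, 0]] with rank 0, so corank 2. A Groebner basis of the Jacobian ideal J(f) in C{x,y} is {x*y + y^4 + y^2, x*y^2 + y^3, x^2 - 3*x*y - 4*y^2}; counting standard monomials gives mu = 6. Corank 2; j^3 = -3*y*(x + y)^2 has shape L^2 M (L != M), so D-series; mu = 6 gives D_6.

D_{6}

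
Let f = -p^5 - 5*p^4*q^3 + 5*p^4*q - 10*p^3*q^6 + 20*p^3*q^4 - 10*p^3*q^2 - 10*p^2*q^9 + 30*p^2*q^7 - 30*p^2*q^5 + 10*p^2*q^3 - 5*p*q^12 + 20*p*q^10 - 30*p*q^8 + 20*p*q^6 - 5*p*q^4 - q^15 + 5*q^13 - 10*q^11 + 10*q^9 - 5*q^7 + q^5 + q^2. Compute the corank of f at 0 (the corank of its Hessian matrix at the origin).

1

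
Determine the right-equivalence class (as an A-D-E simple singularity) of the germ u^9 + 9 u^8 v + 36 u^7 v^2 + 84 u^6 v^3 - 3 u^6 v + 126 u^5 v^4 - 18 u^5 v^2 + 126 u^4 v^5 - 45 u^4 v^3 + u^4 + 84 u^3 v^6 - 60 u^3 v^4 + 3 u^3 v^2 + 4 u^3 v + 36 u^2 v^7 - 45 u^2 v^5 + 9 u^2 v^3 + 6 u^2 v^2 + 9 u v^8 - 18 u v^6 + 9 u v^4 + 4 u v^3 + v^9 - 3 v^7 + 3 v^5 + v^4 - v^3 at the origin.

The Hessian of f at 0 is [[0, 0], [0, 0]] with rank 0, so corank 2. A Groebner basis of the Jacobian ideal J(f) in C{u,v} is {u^3 + 3*u^2*v, v^2}; counting standard monomials gives mu = 6. Corank 2; j^3 = -v^3 is a perfect cube, so E-series; the 4-jet and mu = 6 give E_6.

E6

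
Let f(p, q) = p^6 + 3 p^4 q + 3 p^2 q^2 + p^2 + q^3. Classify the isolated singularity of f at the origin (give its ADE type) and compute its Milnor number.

Type A_{2}, Milnor number mu = 2.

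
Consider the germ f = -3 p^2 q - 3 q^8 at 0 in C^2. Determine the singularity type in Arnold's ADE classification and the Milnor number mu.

The Hessian of f at 0 is [[0, 0], [0, 0]] with rank 0, so corank 2. A Groebner basis of the Jacobian ideal J(f) in C{p,q} is {p^2/8 + q^7, p^3, p*q}; counting standard monomials gives mu = 9. Corank 2; j^3 = -3*p^2*q has shape L^2 M (L != M), so D-series; mu = 9 gives D_9.

Type D9, Milnor number mu = 9.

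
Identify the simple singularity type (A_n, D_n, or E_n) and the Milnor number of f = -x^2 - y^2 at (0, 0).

The Hessian of f at 0 has rank 2. Corank 0: nondegenerate Morse point, so A_1.

Type A_{1}, Milnor number mu = 1.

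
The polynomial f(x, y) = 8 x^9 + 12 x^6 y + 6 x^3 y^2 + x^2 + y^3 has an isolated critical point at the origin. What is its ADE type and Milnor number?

The Hessian of f at 0 has rank 1. Corank 1: A-series; mu = 2 gives A_2.

Type A_{2}, Milnor number mu = 2.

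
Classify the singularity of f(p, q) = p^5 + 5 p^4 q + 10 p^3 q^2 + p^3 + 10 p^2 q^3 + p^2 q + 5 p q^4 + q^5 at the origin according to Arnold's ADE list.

D_{6}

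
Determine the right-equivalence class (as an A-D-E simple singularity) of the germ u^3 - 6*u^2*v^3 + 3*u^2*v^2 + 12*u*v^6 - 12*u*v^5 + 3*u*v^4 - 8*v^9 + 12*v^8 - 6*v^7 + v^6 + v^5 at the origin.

The Hessian of f at 0 has rank 0. Corank 2; j^3 = u^3 is a perfect cube, so E-series; the 5-jet and mu = 8 give E_8.

E_8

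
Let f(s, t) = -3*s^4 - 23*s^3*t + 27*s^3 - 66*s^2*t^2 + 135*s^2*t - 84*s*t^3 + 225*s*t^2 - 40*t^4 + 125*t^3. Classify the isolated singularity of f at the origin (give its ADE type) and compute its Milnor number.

Type E_7, Milnor number mu = 7.

The Hessian of f at 0 has rank 0. Corank 2; j^3 = (3*s + 5*t)^3 is a perfect cube, so E-series; the 4-jet and mu = 7 give E_7.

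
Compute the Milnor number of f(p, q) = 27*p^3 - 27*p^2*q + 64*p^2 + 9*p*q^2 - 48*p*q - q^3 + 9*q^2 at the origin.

2

The Hessian of f at 0 has rank 1. Corank 1: A-series; mu = 2 gives A_2.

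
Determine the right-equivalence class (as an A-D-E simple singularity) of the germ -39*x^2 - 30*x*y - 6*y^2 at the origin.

A1

The Hessian of f at 0 is [[-78, -30], [-30, -12]] with rank 2, so corank 0. A Groebner basis of the Jacobian ideal J(f) in C{x,y} is {x, y}; counting standard monomials gives mu = 1. Corank 0: nondegenerate Morse point, so A_1.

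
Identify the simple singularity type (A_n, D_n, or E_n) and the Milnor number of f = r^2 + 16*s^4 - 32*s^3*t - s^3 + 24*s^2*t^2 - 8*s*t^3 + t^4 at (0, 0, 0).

The Hessian of f at 0 is [[0, 0, 0], [0, 0, 0], [0, 0, 2]] with rank 1, so corank 2. A Groebner basis of the Jacobian ideal J(f) in C{s,t,r} is {t^4, s*t^2 - t^3/6, s^2, r}; counting standard monomials gives mu = 6. Corank 2; j^3 = -s^3 is a perfect cube, so E-series; the 4-jet and mu = 6 give E_6.

Type E_{6}, Milnor number mu = 6.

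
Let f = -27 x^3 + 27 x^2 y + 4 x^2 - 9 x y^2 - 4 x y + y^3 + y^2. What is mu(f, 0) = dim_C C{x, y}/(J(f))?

2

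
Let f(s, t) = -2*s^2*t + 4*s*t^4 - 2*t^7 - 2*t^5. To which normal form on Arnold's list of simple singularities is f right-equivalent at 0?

D6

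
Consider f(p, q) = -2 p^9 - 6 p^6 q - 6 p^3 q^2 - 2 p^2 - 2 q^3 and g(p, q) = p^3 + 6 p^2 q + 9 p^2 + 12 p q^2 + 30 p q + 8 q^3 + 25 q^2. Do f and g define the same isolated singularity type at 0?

Yes.

The Hessian of f at 0 is [[-4, 0], [0, 0]] with rank 1, so corank 1. A Groebner basis of the Jacobian ideal J(f) in C{p,q} is {q^2, p}; counting standard monomials gives mu = 2. Corank 1: A-series; mu = 2 gives A_2. The Hessian of g at 0 is [[18, 30], [30, 50]] with rank 1, so corank 1. A Groebner basis of the Jacobian ideal J(g) in C{p,q} is {q^2, p + 5*q/3}; counting standard monomials gives mu = 2. Corank 1: A-series; mu = 2 gives A_2. Both have type A_2, hence right-equivalent.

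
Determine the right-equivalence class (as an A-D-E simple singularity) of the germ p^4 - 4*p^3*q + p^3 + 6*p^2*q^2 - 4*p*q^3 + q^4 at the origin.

The Hessian of f at 0 is [[0, 0], [0, 0]] with rank 0, so corank 2. A Groebner basis of the Jacobian ideal J(f) in C{p,q} is {q^4, p*q^2 - q^3/3, p^2}; counting standard monomials gives mu = 6. Corank 2; j^3 = p^3 is a perfect cube, so E-series; the 4-jet and mu = 6 give E_6.

E_{6}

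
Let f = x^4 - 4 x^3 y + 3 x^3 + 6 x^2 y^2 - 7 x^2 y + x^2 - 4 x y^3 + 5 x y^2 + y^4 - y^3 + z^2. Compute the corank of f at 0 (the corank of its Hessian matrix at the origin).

1

Hessian at 0 has rank 2.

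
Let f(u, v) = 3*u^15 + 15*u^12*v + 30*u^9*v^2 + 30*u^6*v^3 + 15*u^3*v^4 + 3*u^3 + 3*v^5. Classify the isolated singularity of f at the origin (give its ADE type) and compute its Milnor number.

Type E8, Milnor number mu = 8.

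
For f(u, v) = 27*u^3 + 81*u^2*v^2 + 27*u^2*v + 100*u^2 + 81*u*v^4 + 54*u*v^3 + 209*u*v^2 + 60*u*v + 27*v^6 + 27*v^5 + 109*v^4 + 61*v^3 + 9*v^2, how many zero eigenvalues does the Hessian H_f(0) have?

1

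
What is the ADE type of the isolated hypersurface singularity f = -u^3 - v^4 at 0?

The Hessian of f at 0 has rank 0. Corank 2; j^3 = -u^3 is a perfect cube, so E-series; the 4-jet and mu = 6 give E_6.

E_{6}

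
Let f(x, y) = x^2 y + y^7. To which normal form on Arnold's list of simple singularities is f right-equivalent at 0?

D_{8}

The Hessian of f at 0 is [[0, 0], [0, 0]] with rank 0, so corank 2. A Groebner basis of the Jacobian ideal J(f) in C{x,y} is {x^2/7 + y^6, x^3, x*y}; counting standard monomials gives mu = 8. Corank 2; j^3 = x^2*y has shape L^2 M (L != M), so D-series; mu = 8 gives D_8.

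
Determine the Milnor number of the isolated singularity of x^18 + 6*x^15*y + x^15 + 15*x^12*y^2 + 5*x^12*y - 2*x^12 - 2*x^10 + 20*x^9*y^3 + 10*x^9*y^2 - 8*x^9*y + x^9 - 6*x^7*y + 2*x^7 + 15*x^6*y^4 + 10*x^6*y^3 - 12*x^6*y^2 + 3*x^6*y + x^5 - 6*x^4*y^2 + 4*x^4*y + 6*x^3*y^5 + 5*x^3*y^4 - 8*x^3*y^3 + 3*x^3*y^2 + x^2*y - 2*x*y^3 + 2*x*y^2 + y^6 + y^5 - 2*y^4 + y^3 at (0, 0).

7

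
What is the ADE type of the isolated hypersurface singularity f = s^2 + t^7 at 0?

The Hessian of f at 0 is [[2, 0], [0, 0]] with rank 1, so corank 1. A Groebner basis of the Jacobian ideal J(f) in C{s,t} is {t^6, s}; counting standard monomials gives mu = 6. Corank 1: A-series; mu = 6 gives A_6.

A6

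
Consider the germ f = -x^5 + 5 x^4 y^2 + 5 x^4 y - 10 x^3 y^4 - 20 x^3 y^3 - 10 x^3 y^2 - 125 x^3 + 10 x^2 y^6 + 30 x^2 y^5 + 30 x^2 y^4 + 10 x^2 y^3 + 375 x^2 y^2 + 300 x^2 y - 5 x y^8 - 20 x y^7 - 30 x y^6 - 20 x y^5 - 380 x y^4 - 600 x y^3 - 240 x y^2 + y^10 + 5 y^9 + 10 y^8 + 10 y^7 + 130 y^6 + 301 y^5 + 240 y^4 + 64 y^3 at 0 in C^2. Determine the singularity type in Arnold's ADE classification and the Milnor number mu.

The Hessian of f at 0 has rank 0. Corank 2; j^3 = -(5*x - 4*y)^3 is a perfect cube, so E-series; the 5-jet and mu = 8 give E_8.

Type E8, Milnor number mu = 8.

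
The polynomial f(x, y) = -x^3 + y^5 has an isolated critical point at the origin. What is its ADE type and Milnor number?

Type E_8, Milnor number mu = 8.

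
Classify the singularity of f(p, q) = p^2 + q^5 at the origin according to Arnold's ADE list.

The Hessian of f at 0 has rank 1. Corank 1: A-series; mu = 4 gives A_4.

A_{4}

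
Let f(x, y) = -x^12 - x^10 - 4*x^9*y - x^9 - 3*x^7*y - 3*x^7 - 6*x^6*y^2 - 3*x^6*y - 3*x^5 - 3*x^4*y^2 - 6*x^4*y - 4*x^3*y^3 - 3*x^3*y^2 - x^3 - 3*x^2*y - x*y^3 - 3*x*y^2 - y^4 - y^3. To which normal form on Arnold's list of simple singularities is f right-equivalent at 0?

E_{7}

The Hessian of f at 0 is [[0, 0], [0, 0]] with rank 0, so corank 2. A Groebner basis of the Jacobian ideal J(f) in C{x,y} is {x^3 + 3*x^2*y + 6*x^2 + 12*x*y + 6*y^2, -3*x^2 + x*y^2 - 6*x*y - 3*y^2, 3*x^2 + 6*x*y + y^3 + 3*y^2}; counting standard monomials gives mu = 7. Corank 2; j^3 = -(x + y)^3 is a perfect cube, so E-series; the 4-jet and mu = 7 give E_7.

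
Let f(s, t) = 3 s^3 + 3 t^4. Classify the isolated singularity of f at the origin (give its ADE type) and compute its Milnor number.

Type E6, Milnor number mu = 6.

The Hessian of f at 0 has rank 0. Corank 2; j^3 = 3*s^3 is a perfect cube, so E-series; the 4-jet and mu = 6 give E_6.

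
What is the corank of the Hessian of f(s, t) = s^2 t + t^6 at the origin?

2

The Hessian at 0 is [[0, 0], [0, 0]] of rank 0; hence corank 2.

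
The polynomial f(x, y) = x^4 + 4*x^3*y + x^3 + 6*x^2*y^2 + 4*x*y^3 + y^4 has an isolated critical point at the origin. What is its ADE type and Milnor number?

The Hessian of f at 0 is [[0, 0], [0, 0]] with rank 0, so corank 2. A Groebner basis of the Jacobian ideal J(f) in C{x,y} is {y^4, x*y^2 + y^3/3, x^2}; counting standard monomials gives mu = 6. Corank 2; j^3 = x^3 is a perfect cube, so E-series; the 4-jet and mu = 6 give E_6.

Type E6, Milnor number mu = 6.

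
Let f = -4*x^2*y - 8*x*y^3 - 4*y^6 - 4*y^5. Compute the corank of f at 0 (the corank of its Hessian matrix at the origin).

The Hessian at 0 is [[0, 0], [0, 0]] of rank 0; hence corank 2.

2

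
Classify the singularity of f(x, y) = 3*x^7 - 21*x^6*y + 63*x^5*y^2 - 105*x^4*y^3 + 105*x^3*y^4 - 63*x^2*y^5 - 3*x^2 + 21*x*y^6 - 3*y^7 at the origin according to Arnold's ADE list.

A6

The Hessian of f at 0 has rank 1. Corank 1: A-series; mu = 6 gives A_6.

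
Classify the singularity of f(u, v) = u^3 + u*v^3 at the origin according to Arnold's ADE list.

E_7

The Hessian of f at 0 is [[0, 0], [0, 0]] with rank 0, so corank 2. A Groebner basis of the Jacobian ideal J(f) in C{u,v} is {u^3, u*v^2, 3*u^2 + v^3}; counting standard monomials gives mu = 7. Corank 2; j^3 = u^3 is a perfect cube, so E-series; the 4-jet and mu = 7 give E_7.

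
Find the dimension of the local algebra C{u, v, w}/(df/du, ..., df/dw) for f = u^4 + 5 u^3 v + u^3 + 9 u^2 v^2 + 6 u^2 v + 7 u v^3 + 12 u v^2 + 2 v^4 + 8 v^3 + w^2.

The Hessian of f at 0 has rank 1. Corank 2; j^3 = (u + 2*v)^3 is a perfect cube, so E-series; the 4-jet and mu = 7 give E_7.

7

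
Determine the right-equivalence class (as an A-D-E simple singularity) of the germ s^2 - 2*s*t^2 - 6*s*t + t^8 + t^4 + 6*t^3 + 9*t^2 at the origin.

A_7

The Hessian of f at 0 has rank 1. Corank 1: A-series; mu = 7 gives A_7.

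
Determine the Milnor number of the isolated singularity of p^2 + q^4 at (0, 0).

3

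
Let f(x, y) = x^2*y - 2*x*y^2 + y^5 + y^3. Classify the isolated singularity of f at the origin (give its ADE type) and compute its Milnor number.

The Hessian of f at 0 has rank 0. Corank 2; j^3 = y*(x - y)^2 has shape L^2 M (L != M), so D-series; mu = 6 gives D_6.

Type D_6, Milnor number mu = 6.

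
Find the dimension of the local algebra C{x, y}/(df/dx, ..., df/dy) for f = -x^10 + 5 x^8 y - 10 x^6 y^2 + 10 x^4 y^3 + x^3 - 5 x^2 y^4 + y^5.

8

The Hessian of f at 0 has rank 0. Corank 2; j^3 = x^3 is a perfect cube, so E-series; the 5-jet and mu = 8 give E_8.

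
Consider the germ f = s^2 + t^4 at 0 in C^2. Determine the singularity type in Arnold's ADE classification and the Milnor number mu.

Type A_{3}, Milnor number mu = 3.

The Hessian of f at 0 is [[2, 0], [0, 0]] with rank 1, so corank 1. A Groebner basis of the Jacobian ideal J(f) in C{s,t} is {t^3, s}; counting standard monomials gives mu = 3. Corank 1: A-series; mu = 3 gives A_3.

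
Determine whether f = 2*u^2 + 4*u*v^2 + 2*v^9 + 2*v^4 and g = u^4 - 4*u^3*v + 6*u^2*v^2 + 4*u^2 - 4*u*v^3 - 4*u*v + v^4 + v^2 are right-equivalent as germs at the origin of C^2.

No.

The Hessian of f at 0 is [[4, 0], [0, 0]] with rank 1, so corank 1. A Groebner basis of the Jacobian ideal J(f) in C{u,v} is {u^4, u + v^2}; counting standard monomials gives mu = 8. Corank 1: A-series; mu = 8 gives A_8. The Hessian of g at 0 is [[8, -4], [-4, 2]] with rank 1, so corank 1. A Groebner basis of the Jacobian ideal J(g) in C{u,v} is {v^3, u - v/2}; counting standard monomials gives mu = 3. Corank 1: A-series; mu = 3 gives A_3. f is A_8 but g is A_3, hence not right-equivalent.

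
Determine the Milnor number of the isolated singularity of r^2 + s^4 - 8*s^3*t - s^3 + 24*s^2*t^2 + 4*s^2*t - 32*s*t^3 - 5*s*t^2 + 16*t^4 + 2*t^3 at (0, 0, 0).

5

The Hessian of f at 0 has rank 1. Corank 2; j^3 = -(s - 2*t)*(s - t)^2 has shape L^2 M (L != M), so D-series; mu = 5 gives D_5.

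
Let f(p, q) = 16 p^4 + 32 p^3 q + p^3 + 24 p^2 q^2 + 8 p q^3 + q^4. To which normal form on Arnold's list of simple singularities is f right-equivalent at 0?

The Hessian of f at 0 is [[0, 0], [0, 0]] with rank 0, so corank 2. A Groebner basis of the Jacobian ideal J(f) in C{p,q} is {q^4, p*q^2 + q^3/6, p^2}; counting standard monomials gives mu = 6. Corank 2; j^3 = p^3 is a perfect cube, so E-series; the 4-jet and mu = 6 give E_6.

E_6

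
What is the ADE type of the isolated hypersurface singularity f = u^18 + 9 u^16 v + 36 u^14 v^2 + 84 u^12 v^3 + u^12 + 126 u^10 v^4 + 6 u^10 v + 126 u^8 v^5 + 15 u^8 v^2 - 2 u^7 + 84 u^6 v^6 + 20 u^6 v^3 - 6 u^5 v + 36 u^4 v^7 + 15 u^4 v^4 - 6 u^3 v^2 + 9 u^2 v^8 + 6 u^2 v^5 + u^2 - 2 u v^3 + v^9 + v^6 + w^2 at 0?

A_8

The Hessian of f at 0 is [[2, 0, 0], [0, 0, 0], [0, 0, 2]] with rank 2, so corank 1. A Groebner basis of the Jacobian ideal J(f) in C{u,v,w} is {u^2*v^2, u^3, -u + v^3, w}; counting standard monomials gives mu = 8. Corank 1: A-series; mu = 8 gives A_8.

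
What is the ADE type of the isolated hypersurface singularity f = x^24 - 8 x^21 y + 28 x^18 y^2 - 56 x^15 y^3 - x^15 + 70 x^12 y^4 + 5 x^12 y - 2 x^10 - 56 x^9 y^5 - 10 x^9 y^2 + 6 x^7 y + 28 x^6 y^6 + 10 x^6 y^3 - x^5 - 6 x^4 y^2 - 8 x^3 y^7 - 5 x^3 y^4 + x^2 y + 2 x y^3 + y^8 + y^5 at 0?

D_9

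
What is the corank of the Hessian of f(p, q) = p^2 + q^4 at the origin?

1

Hessian at 0 has rank 1.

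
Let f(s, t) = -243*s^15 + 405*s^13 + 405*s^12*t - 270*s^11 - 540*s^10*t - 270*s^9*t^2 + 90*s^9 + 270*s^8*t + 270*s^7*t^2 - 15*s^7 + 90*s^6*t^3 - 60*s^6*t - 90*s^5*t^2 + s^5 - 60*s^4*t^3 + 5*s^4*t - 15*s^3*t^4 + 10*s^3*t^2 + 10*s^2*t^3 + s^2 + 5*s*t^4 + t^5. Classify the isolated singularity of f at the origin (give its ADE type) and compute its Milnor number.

The Hessian of f at 0 has rank 1. Corank 1: A-series; mu = 4 gives A_4.

Type A_{4}, Milnor number mu = 4.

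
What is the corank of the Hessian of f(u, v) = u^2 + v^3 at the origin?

1

Hessian at 0 has rank 1.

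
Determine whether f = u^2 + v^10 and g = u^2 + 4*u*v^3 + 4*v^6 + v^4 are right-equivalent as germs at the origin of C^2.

The Hessian of f at 0 has rank 1. Corank 1: A-series; mu = 9 gives A_9. The Hessian of g at 0 has rank 1. Corank 1: A-series; mu = 3 gives A_3. f is A_9 but g is A_3, hence not right-equivalent.

No.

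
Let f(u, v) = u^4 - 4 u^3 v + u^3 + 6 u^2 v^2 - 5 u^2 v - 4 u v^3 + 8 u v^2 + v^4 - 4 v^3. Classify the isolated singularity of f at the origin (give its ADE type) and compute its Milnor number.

Type D_{5}, Milnor number mu = 5.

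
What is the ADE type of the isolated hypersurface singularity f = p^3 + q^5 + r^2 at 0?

The Hessian of f at 0 is [[0, 0, 0], [0, 0, 0], [0, 0, 2]] with rank 1, so corank 2. A Groebner basis of the Jacobian ideal J(f) in C{p,q,r} is {q^4, p^2, r}; counting standard monomials gives mu = 8. Corank 2; j^3 = p^3 is a perfect cube, so E-series; the 5-jet and mu = 8 give E_8.

E8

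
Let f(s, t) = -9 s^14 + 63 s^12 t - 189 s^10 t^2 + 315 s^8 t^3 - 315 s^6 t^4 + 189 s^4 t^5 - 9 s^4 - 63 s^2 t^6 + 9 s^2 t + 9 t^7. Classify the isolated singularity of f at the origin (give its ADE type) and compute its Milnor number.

The Hessian of f at 0 has rank 0. Corank 2; j^3 = 9*s^2*t has shape L^2 M (L != M), so D-series; mu = 8 gives D_8.

Type D_8, Milnor number mu = 8.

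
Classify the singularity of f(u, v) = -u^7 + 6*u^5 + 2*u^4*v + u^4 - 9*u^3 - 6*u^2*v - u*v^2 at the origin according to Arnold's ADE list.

D_{5}

The Hessian of f at 0 has rank 0. Corank 2; j^3 = -u*(3*u + v)^2 has shape L^2 M (L != M), so D-series; mu = 5 gives D_5.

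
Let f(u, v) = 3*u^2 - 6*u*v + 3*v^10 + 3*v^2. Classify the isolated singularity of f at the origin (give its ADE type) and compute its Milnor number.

Type A_9, Milnor number mu = 9.

The Hessian of f at 0 is [[6, -6], [-6, 6]] with rank 1, so corank 1. A Groebner basis of the Jacobian ideal J(f) in C{u,v} is {v^9, u - v}; counting standard monomials gives mu = 9. Corank 1: A-series; mu = 9 gives A_9.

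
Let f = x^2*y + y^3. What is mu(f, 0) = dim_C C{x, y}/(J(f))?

The Hessian of f at 0 has rank 0. Corank 2; j^3 = y*(x^2 + y^2) splits into three distinct lines over C (the quadratic factor has nonzero discriminant), so D_4.

4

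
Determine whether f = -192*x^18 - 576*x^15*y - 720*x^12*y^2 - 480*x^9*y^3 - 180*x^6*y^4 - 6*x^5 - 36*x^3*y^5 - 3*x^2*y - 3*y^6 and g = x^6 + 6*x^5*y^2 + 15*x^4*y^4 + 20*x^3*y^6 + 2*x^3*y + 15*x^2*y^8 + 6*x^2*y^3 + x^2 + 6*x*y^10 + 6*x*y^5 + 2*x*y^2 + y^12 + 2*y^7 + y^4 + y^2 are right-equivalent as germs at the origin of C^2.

The Hessian of f at 0 has rank 0. Corank 2; j^3 = -3*x^2*y has shape L^2 M (L != M), so D-series; mu = 7 gives D_7. The Hessian of g at 0 has rank 2. Corank 0: nondegenerate Morse point, so A_1. f is D_7 but g is A_1, hence not right-equivalent.

No.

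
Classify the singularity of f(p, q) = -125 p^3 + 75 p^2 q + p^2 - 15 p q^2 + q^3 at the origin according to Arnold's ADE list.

A_{2}

The Hessian of f at 0 is [[2, 0], [0, 0]] with rank 1, so corank 1. A Groebner basis of the Jacobian ideal J(f) in C{p,q} is {q^2, p}; counting standard monomials gives mu = 2. Corank 1: A-series; mu = 2 gives A_2.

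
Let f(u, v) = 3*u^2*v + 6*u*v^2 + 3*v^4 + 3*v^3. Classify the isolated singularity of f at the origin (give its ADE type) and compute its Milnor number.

Type D5, Milnor number mu = 5.

The Hessian of f at 0 is [[0, 0], [0, 0]] with rank 0, so corank 2. A Groebner basis of the Jacobian ideal J(f) in C{u,v} is {u^3 - u^2/4 + v^2/4, u^2/4 + v^3 - v^2/4, u*v + v^2}; counting standard monomials gives mu = 5. Corank 2; j^3 = 3*v*(u + v)^2 has shape L^2 M (L != M), so D-series; mu = 5 gives D_5.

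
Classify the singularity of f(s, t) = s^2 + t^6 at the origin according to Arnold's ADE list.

The Hessian of f at 0 has rank 1. Corank 1: A-series; mu = 5 gives A_5.

A_5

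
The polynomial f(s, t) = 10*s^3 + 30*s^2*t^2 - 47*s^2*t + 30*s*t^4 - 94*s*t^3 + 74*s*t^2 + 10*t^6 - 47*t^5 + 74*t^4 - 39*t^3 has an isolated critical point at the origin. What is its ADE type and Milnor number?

Type D_{4}, Milnor number mu = 4.

The Hessian of f at 0 is [[0, 0], [0, 0]] with rank 0, so corank 2. A Groebner basis of the Jacobian ideal J(f) in C{s,t} is {t^3, s^2 - 23*t^2/11, s*t - 16*t^2/11}; counting standard monomials gives mu = 4. Corank 2; j^3 = (2*s - 3*t)*(5*s^2 - 16*s*t + 13*t^2) splits into three distinct lines over C (the quadratic factor has nonzero discriminant), so D_4.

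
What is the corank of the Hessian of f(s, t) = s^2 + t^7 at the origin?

1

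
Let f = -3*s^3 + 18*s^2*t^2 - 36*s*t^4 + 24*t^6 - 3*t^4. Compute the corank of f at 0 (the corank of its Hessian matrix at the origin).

2

Hessian at 0 has rank 0.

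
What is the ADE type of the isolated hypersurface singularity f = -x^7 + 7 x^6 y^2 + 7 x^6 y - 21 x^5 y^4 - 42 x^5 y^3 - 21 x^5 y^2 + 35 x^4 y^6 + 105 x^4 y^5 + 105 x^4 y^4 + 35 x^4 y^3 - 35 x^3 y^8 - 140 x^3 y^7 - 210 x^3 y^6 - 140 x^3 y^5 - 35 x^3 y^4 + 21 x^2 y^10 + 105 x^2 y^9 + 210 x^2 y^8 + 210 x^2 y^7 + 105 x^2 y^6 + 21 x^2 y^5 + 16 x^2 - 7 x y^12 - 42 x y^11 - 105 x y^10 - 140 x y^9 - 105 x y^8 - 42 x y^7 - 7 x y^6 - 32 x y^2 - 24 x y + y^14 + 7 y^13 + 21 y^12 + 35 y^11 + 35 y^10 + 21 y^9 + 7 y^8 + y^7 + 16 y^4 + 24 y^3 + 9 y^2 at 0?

A_{6}

The Hessian of f at 0 has rank 1. Corank 1: A-series; mu = 6 gives A_6.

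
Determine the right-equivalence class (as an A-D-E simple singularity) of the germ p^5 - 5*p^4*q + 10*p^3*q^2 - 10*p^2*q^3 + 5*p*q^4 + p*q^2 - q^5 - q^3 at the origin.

The Hessian of f at 0 has rank 0. Corank 2; j^3 = q^2*(p - q) has shape L^2 M (L != M), so D-series; mu = 6 gives D_6.

D_{6}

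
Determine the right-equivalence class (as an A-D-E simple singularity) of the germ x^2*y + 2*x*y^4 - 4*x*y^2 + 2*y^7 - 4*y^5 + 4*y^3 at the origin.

D_8

The Hessian of f at 0 is [[0, 0], [0, 0]] with rank 0, so corank 2. A Groebner basis of the Jacobian ideal J(f) in C{x,y} is {-x^2/6 + x*y^3 + 8*x*y/3 - 14*y^2/3, x*y + y^4 - 2*y^2, x^3 - 12*x*y^2 + 16*y^3, x^2*y - 4*x*y^2 + 4*y^3}; counting standard monomials gives mu = 8. Corank 2; j^3 = y*(x - 2*y)^2 has shape L^2 M (L != M), so D-series; mu = 8 gives D_8.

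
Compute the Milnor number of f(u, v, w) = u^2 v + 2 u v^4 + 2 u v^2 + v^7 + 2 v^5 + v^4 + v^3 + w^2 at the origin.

5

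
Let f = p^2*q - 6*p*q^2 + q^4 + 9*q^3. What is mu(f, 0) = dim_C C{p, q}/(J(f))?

5

The Hessian of f at 0 has rank 0. Corank 2; j^3 = q*(p - 3*q)^2 has shape L^2 M (L != M), so D-series; mu = 5 gives D_5.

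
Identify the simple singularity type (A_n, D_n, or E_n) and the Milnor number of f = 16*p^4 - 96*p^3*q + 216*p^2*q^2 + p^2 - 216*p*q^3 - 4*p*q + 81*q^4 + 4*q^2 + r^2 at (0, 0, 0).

The Hessian of f at 0 has rank 2. Corank 1: A-series; mu = 3 gives A_3.

Type A_3, Milnor number mu = 3.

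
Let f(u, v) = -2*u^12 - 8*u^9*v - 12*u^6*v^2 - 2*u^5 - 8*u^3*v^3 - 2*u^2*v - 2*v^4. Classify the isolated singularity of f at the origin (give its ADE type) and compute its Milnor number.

Type D5, Milnor number mu = 5.

The Hessian of f at 0 is [[0, 0], [0, 0]] with rank 0, so corank 2. A Groebner basis of the Jacobian ideal J(f) in C{u,v} is {u^3, u^2/4 + v^3, u*v}; counting standard monomials gives mu = 5. Corank 2; j^3 = -2*u^2*v has shape L^2 M (L != M), so D-series; mu = 5 gives D_5.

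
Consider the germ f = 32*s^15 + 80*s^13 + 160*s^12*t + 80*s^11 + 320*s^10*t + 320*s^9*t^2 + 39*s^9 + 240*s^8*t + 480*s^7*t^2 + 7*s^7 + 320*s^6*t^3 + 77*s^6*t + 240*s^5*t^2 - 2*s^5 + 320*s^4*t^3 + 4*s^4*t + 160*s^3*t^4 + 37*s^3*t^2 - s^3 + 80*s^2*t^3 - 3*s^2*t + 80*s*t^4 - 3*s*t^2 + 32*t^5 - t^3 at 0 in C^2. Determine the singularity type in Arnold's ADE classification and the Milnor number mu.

The Hessian of f at 0 has rank 0. Corank 2; j^3 = -(s + t)^3 is a perfect cube, so E-series; the 5-jet and mu = 8 give E_8.

Type E_8, Milnor number mu = 8.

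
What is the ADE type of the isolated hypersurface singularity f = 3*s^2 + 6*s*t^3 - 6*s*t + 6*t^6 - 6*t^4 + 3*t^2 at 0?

A_5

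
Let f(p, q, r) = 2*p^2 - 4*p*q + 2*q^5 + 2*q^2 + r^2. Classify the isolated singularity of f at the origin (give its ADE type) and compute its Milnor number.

Type A4, Milnor number mu = 4.

The Hessian of f at 0 has rank 2. Corank 1: A-series; mu = 4 gives A_4.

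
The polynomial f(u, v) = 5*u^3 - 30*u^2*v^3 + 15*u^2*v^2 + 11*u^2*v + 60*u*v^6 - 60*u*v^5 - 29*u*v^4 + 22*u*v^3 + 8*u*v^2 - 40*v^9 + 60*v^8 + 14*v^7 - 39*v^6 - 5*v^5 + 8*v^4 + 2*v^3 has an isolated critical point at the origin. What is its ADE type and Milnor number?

Type D4, Milnor number mu = 4.

The Hessian of f at 0 is [[0, 0], [0, 0]] with rank 0, so corank 2. A Groebner basis of the Jacobian ideal J(f) in C{u,v} is {v^3, u^2 + 2*v^2, u*v - v^2}; counting standard monomials gives mu = 4. Corank 2; j^3 = (u + v)*(5*u^2 + 6*u*v + 2*v^2) splits into three distinct lines over C (the quadratic factor has nonzero discriminant), so D_4.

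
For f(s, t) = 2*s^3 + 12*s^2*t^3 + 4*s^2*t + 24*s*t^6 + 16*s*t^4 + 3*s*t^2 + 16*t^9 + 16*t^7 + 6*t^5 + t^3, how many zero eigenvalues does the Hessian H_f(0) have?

Hessian at 0 has rank 0.

2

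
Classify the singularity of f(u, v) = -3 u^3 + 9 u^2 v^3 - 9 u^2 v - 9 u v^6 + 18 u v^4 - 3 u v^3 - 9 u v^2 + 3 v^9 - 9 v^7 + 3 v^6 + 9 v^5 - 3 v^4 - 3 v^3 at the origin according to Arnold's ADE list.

The Hessian of f at 0 has rank 0. Corank 2; j^3 = -3*(u + v)^3 is a perfect cube, so E-series; the 4-jet and mu = 7 give E_7.

E7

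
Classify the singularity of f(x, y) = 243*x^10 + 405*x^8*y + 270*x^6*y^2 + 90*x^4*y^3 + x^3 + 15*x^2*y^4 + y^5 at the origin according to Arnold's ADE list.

E_{8}

The Hessian of f at 0 is [[0, 0], [0, 0]] with rank 0, so corank 2. A Groebner basis of the Jacobian ideal J(f) in C{x,y} is {y^4, x^2}; counting standard monomials gives mu = 8. Corank 2; j^3 = x^3 is a perfect cube, so E-series; the 5-jet and mu = 8 give E_8.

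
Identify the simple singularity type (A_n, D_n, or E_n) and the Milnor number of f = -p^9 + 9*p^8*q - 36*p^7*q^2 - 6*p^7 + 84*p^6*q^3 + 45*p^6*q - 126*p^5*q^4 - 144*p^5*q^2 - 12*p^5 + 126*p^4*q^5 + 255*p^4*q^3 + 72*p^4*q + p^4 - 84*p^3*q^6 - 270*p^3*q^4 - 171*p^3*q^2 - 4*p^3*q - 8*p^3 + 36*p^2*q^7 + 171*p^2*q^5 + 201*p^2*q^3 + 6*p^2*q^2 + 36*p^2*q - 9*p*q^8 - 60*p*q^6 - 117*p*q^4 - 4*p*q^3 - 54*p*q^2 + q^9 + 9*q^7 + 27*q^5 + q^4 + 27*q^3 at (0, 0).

Type E6, Milnor number mu = 6.

The Hessian of f at 0 has rank 0. Corank 2; j^3 = -(2*p - 3*q)^3 is a perfect cube, so E-series; the 4-jet and mu = 6 give E_6.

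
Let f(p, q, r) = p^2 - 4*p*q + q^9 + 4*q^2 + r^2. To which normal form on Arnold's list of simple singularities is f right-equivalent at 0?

The Hessian of f at 0 is [[2, -4, 0], [-4, 8, 0], [0, 0, 2]] with rank 2, so corank 1. A Groebner basis of the Jacobian ideal J(f) in C{p,q,r} is {q^8, p - 2*q, r}; counting standard monomials gives mu = 8. Corank 1: A-series; mu = 8 gives A_8.

A_8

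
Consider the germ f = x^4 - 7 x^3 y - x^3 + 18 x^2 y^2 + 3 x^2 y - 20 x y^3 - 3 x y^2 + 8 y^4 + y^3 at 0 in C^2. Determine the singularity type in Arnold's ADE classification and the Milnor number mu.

The Hessian of f at 0 has rank 0. Corank 2; j^3 = -(x - y)^3 is a perfect cube, so E-series; the 4-jet and mu = 7 give E_7.

Type E_7, Milnor number mu = 7.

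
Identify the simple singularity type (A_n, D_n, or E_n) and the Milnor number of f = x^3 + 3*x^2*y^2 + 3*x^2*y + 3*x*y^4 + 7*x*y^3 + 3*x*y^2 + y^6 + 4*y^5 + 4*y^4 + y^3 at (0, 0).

The Hessian of f at 0 is [[0, 0], [0, 0]] with rank 0, so corank 2. A Groebner basis of the Jacobian ideal J(f) in C{x,y} is {-x^2 - 2*x*y + y^4 - y^3/3 - y^2, x^3 + 2*x^2 + 4*x*y + 5*y^3/3 + 2*y^2, x^2*y - 5*x^2/3 - 10*x*y/3 - 14*y^3/9 - 5*y^2/3, x^2 + x*y^2 + 2*x*y + 4*y^3/3 + y^2}; counting standard monomials gives mu = 7. Corank 2; j^3 = (x + y)^3 is a perfect cube, so E-series; the 4-jet and mu = 7 give E_7.

Type E7, Milnor number mu = 7.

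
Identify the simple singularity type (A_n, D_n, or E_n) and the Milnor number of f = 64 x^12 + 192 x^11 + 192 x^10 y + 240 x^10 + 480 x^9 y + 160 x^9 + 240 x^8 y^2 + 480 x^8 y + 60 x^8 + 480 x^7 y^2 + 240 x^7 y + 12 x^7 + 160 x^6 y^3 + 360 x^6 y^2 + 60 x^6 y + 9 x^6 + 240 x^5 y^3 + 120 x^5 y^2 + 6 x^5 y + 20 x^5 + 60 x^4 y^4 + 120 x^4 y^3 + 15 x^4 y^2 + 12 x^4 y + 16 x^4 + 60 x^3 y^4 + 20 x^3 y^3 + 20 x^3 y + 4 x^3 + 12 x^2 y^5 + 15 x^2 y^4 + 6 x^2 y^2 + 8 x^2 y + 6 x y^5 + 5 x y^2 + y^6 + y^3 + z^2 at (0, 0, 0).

Type D_7, Milnor number mu = 7.

The Hessian of f at 0 has rank 1. Corank 2; j^3 = (x + y)*(2*x + y)^2 has shape L^2 M (L != M), so D-series; mu = 7 gives D_7.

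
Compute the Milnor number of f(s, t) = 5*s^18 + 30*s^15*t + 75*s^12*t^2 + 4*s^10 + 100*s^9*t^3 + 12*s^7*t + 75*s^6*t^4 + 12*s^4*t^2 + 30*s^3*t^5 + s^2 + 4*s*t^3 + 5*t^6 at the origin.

The Hessian of f at 0 has rank 1. Corank 1: A-series; mu = 5 gives A_5.

5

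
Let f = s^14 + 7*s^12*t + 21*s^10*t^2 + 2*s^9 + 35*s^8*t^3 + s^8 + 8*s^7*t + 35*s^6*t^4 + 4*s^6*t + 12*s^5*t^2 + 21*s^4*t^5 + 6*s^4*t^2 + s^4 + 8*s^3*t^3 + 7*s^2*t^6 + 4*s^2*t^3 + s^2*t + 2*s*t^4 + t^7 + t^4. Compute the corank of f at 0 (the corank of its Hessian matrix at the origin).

The Hessian at 0 is [[0, 0], [0, 0]] of rank 0; hence corank 2.

2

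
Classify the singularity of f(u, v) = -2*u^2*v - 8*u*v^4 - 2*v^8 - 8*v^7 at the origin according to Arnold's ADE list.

D9

The Hessian of f at 0 has rank 0. Corank 2; j^3 = -2*u^2*v has shape L^2 M (L != M), so D-series; mu = 9 gives D_9.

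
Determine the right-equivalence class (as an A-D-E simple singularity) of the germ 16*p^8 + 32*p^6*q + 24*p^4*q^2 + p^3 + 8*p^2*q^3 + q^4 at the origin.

The Hessian of f at 0 is [[0, 0], [0, 0]] with rank 0, so corank 2. A Groebner basis of the Jacobian ideal J(f) in C{p,q} is {q^3, p^2}; counting standard monomials gives mu = 6. Corank 2; j^3 = p^3 is a perfect cube, so E-series; the 4-jet and mu = 6 give E_6.

E6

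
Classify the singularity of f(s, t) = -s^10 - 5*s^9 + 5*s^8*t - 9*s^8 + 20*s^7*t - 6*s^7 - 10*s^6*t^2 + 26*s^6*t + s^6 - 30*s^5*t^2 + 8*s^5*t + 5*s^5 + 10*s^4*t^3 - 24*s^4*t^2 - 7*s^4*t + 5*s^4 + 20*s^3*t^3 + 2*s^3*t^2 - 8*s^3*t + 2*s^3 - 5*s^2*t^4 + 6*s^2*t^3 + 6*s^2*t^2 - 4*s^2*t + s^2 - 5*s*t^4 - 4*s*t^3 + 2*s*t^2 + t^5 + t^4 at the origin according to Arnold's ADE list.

A4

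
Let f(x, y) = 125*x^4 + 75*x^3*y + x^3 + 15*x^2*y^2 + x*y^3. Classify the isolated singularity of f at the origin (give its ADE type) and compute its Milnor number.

The Hessian of f at 0 is [[0, 0], [0, 0]] with rank 0, so corank 2. A Groebner basis of the Jacobian ideal J(f) in C{x,y} is {3*x^2/25 + y^4 + y^3/25, x^3, x^2*y - x^2/25 - y^3/75, 2*x^2/5 + x*y^2 + 2*y^3/15}; counting standard monomials gives mu = 7. Corank 2; j^3 = x^3 is a perfect cube, so E-series; the 4-jet and mu = 7 give E_7.

Type E_{7}, Milnor number mu = 7.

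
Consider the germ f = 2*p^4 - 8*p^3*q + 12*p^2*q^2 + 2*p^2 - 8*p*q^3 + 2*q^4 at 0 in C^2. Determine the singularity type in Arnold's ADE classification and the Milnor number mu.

The Hessian of f at 0 has rank 1. Corank 1: A-series; mu = 3 gives A_3.

Type A3, Milnor number mu = 3.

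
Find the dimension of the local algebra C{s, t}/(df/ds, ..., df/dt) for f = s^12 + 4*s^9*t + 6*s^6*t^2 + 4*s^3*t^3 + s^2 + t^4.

3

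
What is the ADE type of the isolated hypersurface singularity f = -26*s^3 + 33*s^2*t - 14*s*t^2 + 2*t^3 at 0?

D_4

The Hessian of f at 0 is [[0, 0], [0, 0]] with rank 0, so corank 2. A Groebner basis of the Jacobian ideal J(f) in C{s,t} is {t^3, s^2 - 2*t^2/3, s*t - t^2}; counting standard monomials gives mu = 4. Corank 2; j^3 = -(2*s - t)*(13*s^2 - 10*s*t + 2*t^2) splits into three distinct lines over C (the quadratic factor has nonzero discriminant), so D_4.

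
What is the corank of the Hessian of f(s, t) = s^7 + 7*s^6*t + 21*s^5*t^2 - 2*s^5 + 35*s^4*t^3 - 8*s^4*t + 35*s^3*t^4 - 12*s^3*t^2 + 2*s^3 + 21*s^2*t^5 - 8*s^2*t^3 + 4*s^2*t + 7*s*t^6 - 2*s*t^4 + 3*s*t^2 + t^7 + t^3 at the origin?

2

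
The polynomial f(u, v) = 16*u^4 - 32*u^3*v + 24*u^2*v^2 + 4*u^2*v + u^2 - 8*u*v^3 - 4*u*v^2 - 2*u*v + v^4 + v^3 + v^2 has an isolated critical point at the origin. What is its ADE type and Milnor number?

The Hessian of f at 0 is [[2, -2], [-2, 2]] with rank 1, so corank 1. A Groebner basis of the Jacobian ideal J(f) in C{u,v} is {v^2, u - v}; counting standard monomials gives mu = 2. Corank 1: A-series; mu = 2 gives A_2.

Type A_2, Milnor number mu = 2.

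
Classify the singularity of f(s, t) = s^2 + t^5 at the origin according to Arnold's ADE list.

A_4

The Hessian of f at 0 has rank 1. Corank 1: A-series; mu = 4 gives A_4.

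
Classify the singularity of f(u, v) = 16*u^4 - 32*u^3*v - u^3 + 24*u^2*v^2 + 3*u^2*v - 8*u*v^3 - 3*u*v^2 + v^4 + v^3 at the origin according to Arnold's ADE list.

E_6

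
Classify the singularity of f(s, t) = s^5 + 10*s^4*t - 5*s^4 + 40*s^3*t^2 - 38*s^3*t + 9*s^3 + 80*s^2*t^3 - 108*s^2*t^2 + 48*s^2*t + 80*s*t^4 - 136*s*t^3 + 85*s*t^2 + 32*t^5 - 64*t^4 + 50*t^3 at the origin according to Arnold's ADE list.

D_{5}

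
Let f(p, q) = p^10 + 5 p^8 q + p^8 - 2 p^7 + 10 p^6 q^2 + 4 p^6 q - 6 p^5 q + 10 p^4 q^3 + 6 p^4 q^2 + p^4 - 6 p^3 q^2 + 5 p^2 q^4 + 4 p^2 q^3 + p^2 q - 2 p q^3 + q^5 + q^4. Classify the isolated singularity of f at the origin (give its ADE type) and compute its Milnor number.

Type D_{5}, Milnor number mu = 5.

The Hessian of f at 0 has rank 0. Corank 2; j^3 = p^2*q has shape L^2 M (L != M), so D-series; mu = 5 gives D_5.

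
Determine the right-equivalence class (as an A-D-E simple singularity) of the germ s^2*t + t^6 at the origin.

The Hessian of f at 0 is [[0, 0], [0, 0]] with rank 0, so corank 2. A Groebner basis of the Jacobian ideal J(f) in C{s,t} is {s^2/6 + t^5, s^3, s*t}; counting standard monomials gives mu = 7. Corank 2; j^3 = s^2*t has shape L^2 M (L != M), so D-series; mu = 7 gives D_7.

D_7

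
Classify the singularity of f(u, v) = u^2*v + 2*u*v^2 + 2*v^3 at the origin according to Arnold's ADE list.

The Hessian of f at 0 is [[0, 0], [0, 0]] with rank 0, so corank 2. A Groebner basis of the Jacobian ideal J(f) in C{u,v} is {v^3, u^2 + 2*v^2, u*v + v^2}; counting standard monomials gives mu = 4. Corank 2; j^3 = v*(u^2 + 2*u*v + 2*v^2) splits into three distinct lines over C (the quadratic factor has nonzero discriminant), so D_4.

D4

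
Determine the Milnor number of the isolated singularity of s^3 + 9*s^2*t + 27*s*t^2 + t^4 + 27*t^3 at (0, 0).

6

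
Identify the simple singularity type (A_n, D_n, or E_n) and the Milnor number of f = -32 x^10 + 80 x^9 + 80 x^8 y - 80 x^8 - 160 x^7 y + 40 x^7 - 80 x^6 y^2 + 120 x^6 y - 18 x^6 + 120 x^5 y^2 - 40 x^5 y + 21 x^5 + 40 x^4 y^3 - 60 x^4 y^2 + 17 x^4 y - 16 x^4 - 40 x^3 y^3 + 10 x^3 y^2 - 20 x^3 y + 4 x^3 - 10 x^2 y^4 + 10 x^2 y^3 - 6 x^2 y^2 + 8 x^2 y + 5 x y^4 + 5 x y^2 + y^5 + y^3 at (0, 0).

The Hessian of f at 0 is [[0, 0], [0, 0]] with rank 0, so corank 2. A Groebner basis of the Jacobian ideal J(f) in C{x,y} is {x^3 + 9*x^2 + 19*x*y/2 + 5*y^2/2, x^2*y - 10*x^2 - 11*x*y - 3*y^2, 4*x^2 + x*y^2 + 6*x*y + 2*y^2, 24*x^2 + 20*x*y + y^3 + 4*y^2}; counting standard monomials gives mu = 6. Corank 2; j^3 = (x + y)*(2*x + y)^2 has shape L^2 M (L != M), so D-series; mu = 6 gives D_6.

Type D_6, Milnor number mu = 6.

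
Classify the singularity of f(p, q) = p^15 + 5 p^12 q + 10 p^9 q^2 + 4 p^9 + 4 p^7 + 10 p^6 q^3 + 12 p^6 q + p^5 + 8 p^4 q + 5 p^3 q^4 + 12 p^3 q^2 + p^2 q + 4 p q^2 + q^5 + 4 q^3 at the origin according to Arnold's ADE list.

The Hessian of f at 0 has rank 0. Corank 2; j^3 = q*(p + 2*q)^2 has shape L^2 M (L != M), so D-series; mu = 6 gives D_6.

D_6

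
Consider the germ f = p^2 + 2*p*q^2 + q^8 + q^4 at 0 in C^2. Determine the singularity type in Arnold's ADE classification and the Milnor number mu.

Type A_{7}, Milnor number mu = 7.

The Hessian of f at 0 is [[2, 0], [0, 0]] with rank 1, so corank 1. A Groebner basis of the Jacobian ideal J(f) in C{p,q} is {p^4, p^3*q, p + q^2}; counting standard monomials gives mu = 7. Corank 1: A-series; mu = 7 gives A_7.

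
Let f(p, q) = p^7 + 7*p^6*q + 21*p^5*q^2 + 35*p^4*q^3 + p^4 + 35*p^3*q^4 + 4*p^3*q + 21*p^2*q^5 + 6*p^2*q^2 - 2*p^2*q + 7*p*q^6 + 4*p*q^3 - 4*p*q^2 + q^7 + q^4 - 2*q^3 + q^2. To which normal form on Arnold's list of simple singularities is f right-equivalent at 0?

A_6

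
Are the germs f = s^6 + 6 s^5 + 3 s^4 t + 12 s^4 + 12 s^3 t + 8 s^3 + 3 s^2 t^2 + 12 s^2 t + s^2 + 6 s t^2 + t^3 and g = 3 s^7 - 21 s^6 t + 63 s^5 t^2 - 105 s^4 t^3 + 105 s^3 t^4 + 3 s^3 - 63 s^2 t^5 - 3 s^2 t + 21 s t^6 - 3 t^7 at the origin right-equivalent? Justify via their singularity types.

The Hessian of f at 0 is [[2, 0], [0, 0]] with rank 1, so corank 1. A Groebner basis of the Jacobian ideal J(f) in C{s,t} is {t^2, s}; counting standard monomials gives mu = 2. Corank 1: A-series; mu = 2 gives A_2. The Hessian of g at 0 is [[0, 0], [0, 0]] with rank 0, so corank 2. A Groebner basis of the Jacobian ideal J(g) in C{s,t} is {s*t/7 + t^6, s*t^2, s^2 - s*t}; counting standard monomials gives mu = 8. Corank 2; j^3 = 3*s^2*(s - t) has shape L^2 M (L != M), so D-series; mu = 8 gives D_8. f is A_2 but g is D_8, hence not right-equivalent.

No.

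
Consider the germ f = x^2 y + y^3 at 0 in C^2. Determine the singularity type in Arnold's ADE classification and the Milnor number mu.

Type D_4, Milnor number mu = 4.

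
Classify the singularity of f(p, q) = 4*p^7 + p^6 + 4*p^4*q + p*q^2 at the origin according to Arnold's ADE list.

D_7

The Hessian of f at 0 is [[0, 0], [0, 0]] with rank 0, so corank 2. A Groebner basis of the Jacobian ideal J(f) in C{p,q} is {p^4 + p*q/2, p^2*q - q^2/3, p*q^2, q^3}; counting standard monomials gives mu = 7. Corank 2; j^3 = p*q^2 has shape L^2 M (L != M), so D-series; mu = 7 gives D_7.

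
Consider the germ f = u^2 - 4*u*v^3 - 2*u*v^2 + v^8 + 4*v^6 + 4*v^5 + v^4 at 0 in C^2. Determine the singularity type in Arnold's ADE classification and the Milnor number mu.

The Hessian of f at 0 is [[2, 0], [0, 0]] with rank 1, so corank 1. A Groebner basis of the Jacobian ideal J(f) in C{u,v} is {u^3 - u^2/4 + u*v^2/2 - u*v/8 + u/16 - v^2/16, u^2*v - u^2 + 3*u*v^2/2 - u*v/4 + u/8 - v^2/8, -u/2 + v^3 + v^2/2}; counting standard monomials gives mu = 7. Corank 1: A-series; mu = 7 gives A_7.

Type A7, Milnor number mu = 7.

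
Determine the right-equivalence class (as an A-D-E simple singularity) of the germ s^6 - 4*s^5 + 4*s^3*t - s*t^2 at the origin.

D_7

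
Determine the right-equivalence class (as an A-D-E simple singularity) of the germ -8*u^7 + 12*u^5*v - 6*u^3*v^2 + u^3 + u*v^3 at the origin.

The Hessian of f at 0 is [[0, 0], [0, 0]] with rank 0, so corank 2. A Groebner basis of the Jacobian ideal J(f) in C{u,v} is {u^3, u*v^2, 3*u^2 + v^3}; counting standard monomials gives mu = 7. Corank 2; j^3 = u^3 is a perfect cube, so E-series; the 4-jet and mu = 7 give E_7.

E_7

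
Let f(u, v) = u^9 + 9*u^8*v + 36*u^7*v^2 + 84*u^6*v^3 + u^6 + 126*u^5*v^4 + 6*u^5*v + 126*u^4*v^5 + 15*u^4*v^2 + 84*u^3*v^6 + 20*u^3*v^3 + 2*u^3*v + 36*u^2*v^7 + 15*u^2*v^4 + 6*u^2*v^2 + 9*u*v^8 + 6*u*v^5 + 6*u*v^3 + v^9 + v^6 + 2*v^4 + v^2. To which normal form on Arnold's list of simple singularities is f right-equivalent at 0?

A_8

The Hessian of f at 0 has rank 1. Corank 1: A-series; mu = 8 gives A_8.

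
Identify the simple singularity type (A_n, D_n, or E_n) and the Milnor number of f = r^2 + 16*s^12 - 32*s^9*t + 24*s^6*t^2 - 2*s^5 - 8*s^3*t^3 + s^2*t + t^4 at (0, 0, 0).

The Hessian of f at 0 is [[0, 0, 0], [0, 0, 0], [0, 0, 2]] with rank 1, so corank 2. A Groebner basis of the Jacobian ideal J(f) in C{s,t,r} is {s^3, s^2/4 + t^3, s*t, r}; counting standard monomials gives mu = 5. Corank 2; j^3 = s^2*t has shape L^2 M (L != M), so D-series; mu = 5 gives D_5.

Type D_{5}, Milnor number mu = 5.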